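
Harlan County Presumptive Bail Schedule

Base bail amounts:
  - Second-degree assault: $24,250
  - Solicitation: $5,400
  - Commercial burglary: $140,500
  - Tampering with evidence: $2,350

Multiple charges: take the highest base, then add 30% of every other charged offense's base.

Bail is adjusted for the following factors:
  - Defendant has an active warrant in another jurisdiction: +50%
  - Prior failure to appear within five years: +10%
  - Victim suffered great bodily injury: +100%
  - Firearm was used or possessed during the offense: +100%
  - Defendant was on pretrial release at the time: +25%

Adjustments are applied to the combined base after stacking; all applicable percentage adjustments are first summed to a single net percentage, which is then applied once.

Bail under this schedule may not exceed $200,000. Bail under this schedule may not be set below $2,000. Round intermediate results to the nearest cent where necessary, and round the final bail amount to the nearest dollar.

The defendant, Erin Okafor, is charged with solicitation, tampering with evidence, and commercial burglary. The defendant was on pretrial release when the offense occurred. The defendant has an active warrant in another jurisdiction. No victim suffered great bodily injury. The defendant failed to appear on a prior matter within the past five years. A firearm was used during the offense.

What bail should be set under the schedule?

$200,000

Base amounts from the schedule: solicitation $5,400; tampering with evidence $2,350; commercial burglary $140,500.
Stacking rule: highest base plus 30% of each additional charge. Highest is commercial burglary at $140,500. Additional: $5,400 × 30% = $1,620; $2,350 × 30% = $705. Combined base = $140,500 + $2,325 = $142,825.
Net percentage adjustment: +50% +10% +100% +25% = +185%. $142,825 × 2.85 = $407,051.25.
Result $407,051.25 exceeds the maximum of $200,000; bail is capped at $200,000.
$200,000 is at or above the $2,000 minimum.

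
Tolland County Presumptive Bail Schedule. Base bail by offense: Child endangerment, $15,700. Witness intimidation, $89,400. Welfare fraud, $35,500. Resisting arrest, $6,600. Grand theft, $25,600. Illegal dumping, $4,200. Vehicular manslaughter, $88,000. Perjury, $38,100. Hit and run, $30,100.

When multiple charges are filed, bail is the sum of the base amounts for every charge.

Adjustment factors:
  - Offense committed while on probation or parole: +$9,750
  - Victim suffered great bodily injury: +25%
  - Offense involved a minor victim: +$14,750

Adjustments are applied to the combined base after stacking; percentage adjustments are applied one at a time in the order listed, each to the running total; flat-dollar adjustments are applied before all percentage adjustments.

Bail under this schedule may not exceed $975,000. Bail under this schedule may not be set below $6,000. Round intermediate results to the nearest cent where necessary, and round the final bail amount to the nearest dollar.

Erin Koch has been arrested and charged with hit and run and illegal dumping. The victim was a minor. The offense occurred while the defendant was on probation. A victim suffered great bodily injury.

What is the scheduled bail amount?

Base amounts from the schedule: hit and run $30,100; illegal dumping $4,200.
Stacking rule: sum of all bases. $30,100 + $4,200 = $34,300.
Offense committed while on probation or parole (+$9,750 flat): $34,300 + $9,750 = $44,050.
Offense involved a minor victim (+$14,750 flat): $44,050 + $14,750 = $58,800.
Victim suffered great bodily injury (+25%): $58,800 × 1.25 = $73,500.
$73,500 is within the $975,000 maximum.
$73,500 is at or above the $6,000 minimum.

$73,500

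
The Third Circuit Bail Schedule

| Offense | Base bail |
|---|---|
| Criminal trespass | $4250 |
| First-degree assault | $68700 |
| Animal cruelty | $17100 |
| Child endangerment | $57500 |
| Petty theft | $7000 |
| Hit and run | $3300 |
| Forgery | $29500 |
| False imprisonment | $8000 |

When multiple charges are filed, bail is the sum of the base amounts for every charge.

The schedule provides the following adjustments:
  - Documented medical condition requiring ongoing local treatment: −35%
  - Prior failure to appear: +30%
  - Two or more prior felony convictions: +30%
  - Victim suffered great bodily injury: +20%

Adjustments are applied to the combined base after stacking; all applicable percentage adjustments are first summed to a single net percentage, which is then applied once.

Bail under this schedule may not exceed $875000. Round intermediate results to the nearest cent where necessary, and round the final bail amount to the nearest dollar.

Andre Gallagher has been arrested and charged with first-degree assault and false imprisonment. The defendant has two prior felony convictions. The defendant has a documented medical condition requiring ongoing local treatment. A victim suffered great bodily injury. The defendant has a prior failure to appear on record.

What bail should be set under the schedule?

$111215

Base amounts from the schedule: first-degree assault $68700; false imprisonment $8000.
Stacking rule: sum of all bases. $68700 + $8000 = $76700.
Net percentage adjustment: −35% +30% +30% +20% = +45%. $76700 × 1.45 = $111215.
$111215 is within the $875000 maximum.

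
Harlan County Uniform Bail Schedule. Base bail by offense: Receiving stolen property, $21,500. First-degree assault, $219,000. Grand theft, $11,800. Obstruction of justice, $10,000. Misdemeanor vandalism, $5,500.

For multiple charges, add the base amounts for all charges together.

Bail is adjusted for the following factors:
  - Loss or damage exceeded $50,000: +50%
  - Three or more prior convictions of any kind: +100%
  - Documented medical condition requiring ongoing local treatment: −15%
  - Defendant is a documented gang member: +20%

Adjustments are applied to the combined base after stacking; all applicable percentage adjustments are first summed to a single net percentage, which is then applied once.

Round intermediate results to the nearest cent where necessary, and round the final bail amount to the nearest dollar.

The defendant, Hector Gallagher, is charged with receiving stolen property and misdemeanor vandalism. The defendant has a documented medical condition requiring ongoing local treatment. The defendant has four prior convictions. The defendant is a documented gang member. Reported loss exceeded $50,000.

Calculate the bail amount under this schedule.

$68,850

Base amounts from the schedule: receiving stolen property $21,500; misdemeanor vandalism $5,500.
Stacking rule: sum of all bases. $21,500 + $5,500 = $27,000.
Net percentage adjustment: +50% +100% −15% +20% = +155%. $27,000 × 2.55 = $68,850.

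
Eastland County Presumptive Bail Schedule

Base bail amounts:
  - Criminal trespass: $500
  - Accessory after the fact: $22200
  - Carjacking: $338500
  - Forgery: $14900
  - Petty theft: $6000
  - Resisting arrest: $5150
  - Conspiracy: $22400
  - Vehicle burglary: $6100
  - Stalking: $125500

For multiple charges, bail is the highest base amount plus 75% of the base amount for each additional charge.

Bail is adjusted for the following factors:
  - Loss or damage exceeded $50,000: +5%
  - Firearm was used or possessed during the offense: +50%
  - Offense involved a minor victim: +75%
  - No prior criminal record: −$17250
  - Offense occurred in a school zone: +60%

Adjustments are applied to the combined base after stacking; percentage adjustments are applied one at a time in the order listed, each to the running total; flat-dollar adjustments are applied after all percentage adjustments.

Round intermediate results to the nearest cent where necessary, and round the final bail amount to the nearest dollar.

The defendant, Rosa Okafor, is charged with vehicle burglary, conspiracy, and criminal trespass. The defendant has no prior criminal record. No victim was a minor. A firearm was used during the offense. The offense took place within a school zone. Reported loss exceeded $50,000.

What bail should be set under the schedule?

Base amounts from the schedule: vehicle burglary $6100; conspiracy $22400; criminal trespass $500.
Stacking rule: highest base plus 75% of each additional charge. Highest is conspiracy at $22400. Additional: $6100 × 75% = $4575; $500 × 75% = $375. Combined base = $22400 + $4950 = $27350.
Loss or damage exceeded $50,000 (+5%): $27350 × 1.05 = $28717.50.
Firearm was used or possessed during the offense (+50%): $28717.50 × 1.5 = $43076.25.
Offense occurred in a school zone (+60%): $43076.25 × 1.6 = $68922.
No prior criminal record (−$17250 flat): $68922 − $17250 = $51672.

$51672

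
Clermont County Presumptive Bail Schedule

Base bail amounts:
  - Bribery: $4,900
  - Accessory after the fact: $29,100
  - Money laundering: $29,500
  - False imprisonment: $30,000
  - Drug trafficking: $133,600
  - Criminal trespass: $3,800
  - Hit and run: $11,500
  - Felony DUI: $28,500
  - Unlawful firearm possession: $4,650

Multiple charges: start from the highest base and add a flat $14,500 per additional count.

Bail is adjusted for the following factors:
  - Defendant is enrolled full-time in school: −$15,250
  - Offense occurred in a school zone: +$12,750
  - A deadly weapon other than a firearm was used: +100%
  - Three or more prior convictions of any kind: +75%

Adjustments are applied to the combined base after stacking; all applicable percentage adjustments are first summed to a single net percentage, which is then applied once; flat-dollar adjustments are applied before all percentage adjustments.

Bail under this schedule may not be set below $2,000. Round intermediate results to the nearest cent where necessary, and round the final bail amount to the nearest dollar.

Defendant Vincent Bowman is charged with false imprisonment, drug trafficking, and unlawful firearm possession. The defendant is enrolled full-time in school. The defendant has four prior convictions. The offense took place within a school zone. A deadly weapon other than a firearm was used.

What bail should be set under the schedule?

$440,275

Base amounts from the schedule: false imprisonment $30,000; drug trafficking $133,600; unlawful firearm possession $4,650.
Stacking rule: highest base plus $14,500 per additional charge. Highest is drug trafficking at $133,600; 2 additional charges → +$29,000. Combined base = $162,600.
Defendant is enrolled full-time in school (−$15,250 flat): $162,600 − $15,250 = $147,350.
Offense occurred in a school zone (+$12,750 flat): $147,350 + $12,750 = $160,100.
Net percentage adjustment: +100% +75% = +175%. $160,100 × 2.75 = $440,275.
$440,275 is at or above the $2,000 minimum.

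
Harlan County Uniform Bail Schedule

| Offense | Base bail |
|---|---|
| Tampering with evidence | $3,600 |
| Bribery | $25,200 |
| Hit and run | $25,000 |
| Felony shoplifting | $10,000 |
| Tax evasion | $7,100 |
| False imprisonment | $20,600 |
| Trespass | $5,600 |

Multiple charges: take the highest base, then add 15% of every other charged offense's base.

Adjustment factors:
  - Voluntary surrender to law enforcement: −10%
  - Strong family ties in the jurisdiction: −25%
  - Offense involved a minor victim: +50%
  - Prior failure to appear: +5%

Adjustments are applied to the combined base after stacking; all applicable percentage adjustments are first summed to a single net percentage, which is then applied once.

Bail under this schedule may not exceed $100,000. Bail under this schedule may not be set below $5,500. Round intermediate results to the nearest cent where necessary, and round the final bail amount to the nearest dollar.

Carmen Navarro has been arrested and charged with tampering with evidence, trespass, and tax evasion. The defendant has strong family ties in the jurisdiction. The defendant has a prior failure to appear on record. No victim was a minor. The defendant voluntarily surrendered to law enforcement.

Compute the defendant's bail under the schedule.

Base amounts from the schedule: tampering with evidence $3,600; trespass $5,600; tax evasion $7,100.
Stacking rule: highest base plus 15% of each additional charge. Highest is tax evasion at $7,100. Additional: $3,600 × 15% = $540; $5,600 × 15% = $840. Combined base = $7,100 + $1,380 = $8,480.
Net percentage adjustment: −10% −25% +5% = −30%. $8,480 × 0.7 = $5,936.
$5,936 is within the $100,000 maximum.
$5,936 is at or above the $5,500 minimum.

$5,936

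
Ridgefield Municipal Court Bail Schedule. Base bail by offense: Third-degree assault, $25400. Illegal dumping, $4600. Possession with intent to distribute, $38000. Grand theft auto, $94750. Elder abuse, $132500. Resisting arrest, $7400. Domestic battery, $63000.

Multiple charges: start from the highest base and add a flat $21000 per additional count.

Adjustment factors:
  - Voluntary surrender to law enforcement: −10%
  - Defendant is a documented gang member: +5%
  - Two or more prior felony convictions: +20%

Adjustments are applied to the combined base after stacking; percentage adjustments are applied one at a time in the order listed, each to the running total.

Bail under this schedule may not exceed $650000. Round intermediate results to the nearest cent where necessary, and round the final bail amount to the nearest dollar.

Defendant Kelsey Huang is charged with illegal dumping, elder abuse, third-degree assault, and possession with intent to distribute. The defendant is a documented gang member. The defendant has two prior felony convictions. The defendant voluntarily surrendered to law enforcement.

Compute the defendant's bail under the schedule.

$221697

Base amounts from the schedule: illegal dumping $4600; elder abuse $132500; third-degree assault $25400; possession with intent to distribute $38000.
Stacking rule: highest base plus $21000 per additional charge. Highest is elder abuse at $132500; 3 additional charges → +$63000. Combined base = $195500.
Voluntary surrender to law enforcement (−10%): $195500 × 0.9 = $175950.
Defendant is a documented gang member (+5%): $175950 × 1.05 = $184747.50.
Two or more prior felony convictions (+20%): $184747.50 × 1.2 = $221697.
$221697 is within the $650000 maximum.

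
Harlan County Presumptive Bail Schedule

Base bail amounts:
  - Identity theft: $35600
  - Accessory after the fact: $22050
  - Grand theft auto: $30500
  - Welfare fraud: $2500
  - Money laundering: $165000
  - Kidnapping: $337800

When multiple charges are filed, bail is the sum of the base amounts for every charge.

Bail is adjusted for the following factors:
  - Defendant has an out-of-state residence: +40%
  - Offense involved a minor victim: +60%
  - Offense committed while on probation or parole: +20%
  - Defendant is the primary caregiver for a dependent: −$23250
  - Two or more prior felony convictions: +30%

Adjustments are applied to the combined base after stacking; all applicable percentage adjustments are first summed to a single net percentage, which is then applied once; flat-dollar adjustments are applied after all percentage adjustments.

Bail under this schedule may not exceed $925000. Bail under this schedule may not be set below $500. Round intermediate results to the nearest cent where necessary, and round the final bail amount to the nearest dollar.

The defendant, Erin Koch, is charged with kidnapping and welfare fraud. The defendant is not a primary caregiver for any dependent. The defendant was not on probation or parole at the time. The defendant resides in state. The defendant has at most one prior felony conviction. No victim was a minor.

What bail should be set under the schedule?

$340300

Base amounts from the schedule: kidnapping $337800; welfare fraud $2500.
Stacking rule: sum of all bases. $337800 + $2500 = $340300.
No adjustment factors apply to this defendant.
$340300 is within the $925000 maximum.
$340300 is at or above the $500 minimum.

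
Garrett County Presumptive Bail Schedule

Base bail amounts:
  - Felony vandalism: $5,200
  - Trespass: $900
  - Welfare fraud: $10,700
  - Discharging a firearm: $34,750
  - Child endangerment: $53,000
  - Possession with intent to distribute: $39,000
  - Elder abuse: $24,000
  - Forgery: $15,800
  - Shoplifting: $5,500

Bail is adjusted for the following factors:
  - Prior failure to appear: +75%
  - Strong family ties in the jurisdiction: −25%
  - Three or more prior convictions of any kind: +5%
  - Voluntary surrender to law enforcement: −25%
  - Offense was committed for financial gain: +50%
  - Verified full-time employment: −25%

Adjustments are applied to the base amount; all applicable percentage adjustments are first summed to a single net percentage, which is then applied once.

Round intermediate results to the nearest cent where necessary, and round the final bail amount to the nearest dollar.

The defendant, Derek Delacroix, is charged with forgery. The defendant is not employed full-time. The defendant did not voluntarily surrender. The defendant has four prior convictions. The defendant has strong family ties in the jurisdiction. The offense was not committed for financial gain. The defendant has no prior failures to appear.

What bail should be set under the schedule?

Base amounts from the schedule: forgery $15,800.
Single charge. Combined base = $15,800.
Net percentage adjustment: −25% +5% = −20%. $15,800 × 0.8 = $12,640.

$12,640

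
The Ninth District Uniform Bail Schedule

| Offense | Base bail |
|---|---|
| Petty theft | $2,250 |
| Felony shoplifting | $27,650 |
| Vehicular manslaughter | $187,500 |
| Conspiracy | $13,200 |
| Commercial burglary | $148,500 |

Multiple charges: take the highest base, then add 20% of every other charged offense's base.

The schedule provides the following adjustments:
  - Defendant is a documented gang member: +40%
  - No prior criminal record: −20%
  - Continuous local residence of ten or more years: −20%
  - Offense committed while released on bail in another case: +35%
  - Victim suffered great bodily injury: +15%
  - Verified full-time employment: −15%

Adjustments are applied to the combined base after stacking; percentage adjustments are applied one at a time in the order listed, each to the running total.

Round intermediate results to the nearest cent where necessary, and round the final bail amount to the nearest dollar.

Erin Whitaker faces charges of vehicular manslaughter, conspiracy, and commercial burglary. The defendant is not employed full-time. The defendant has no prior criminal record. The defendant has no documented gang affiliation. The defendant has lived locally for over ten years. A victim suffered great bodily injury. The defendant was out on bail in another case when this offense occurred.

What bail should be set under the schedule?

$218,433

Base amounts from the schedule: vehicular manslaughter $187,500; conspiracy $13,200; commercial burglary $148,500.
Stacking rule: highest base plus 20% of each additional charge. Highest is vehicular manslaughter at $187,500. Additional: $13,200 × 20% = $2,640; $148,500 × 20% = $29,700. Combined base = $187,500 + $32,340 = $219,840.
No prior criminal record (−20%): $219,840 × 0.8 = $175,872.
Continuous local residence of ten or more years (−20%): $175,872 × 0.8 = $140,697.60.
Offense committed while released on bail in another case (+35%): $140,697.60 × 1.35 = $189,941.76.
Victim suffered great bodily injury (+15%): $189,941.76 × 1.15 = $218,433.02.
Rounded to the nearest dollar: $218,433.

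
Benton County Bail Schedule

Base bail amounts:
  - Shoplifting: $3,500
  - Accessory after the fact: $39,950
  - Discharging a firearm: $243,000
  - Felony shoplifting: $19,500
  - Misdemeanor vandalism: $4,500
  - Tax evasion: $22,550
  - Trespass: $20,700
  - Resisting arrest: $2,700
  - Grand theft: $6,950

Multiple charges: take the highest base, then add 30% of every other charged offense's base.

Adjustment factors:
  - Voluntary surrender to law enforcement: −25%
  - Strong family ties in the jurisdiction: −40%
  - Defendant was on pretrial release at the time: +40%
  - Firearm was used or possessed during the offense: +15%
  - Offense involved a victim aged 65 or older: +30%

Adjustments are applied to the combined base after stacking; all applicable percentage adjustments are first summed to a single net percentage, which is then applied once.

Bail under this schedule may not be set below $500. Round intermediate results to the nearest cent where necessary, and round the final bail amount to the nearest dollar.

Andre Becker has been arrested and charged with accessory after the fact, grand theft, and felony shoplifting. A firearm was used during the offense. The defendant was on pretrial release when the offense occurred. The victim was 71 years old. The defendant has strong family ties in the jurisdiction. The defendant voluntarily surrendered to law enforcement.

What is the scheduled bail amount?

$57,462

Base amounts from the schedule: accessory after the fact $39,950; grand theft $6,950; felony shoplifting $19,500.
Stacking rule: highest base plus 30% of each additional charge. Highest is accessory after the fact at $39,950. Additional: $6,950 × 30% = $2,085; $19,500 × 30% = $5,850. Combined base = $39,950 + $7,935 = $47,885.
Net percentage adjustment: −25% −40% +40% +15% +30% = +20%. $47,885 × 1.2 = $57,462.
$57,462 is at or above the $500 minimum.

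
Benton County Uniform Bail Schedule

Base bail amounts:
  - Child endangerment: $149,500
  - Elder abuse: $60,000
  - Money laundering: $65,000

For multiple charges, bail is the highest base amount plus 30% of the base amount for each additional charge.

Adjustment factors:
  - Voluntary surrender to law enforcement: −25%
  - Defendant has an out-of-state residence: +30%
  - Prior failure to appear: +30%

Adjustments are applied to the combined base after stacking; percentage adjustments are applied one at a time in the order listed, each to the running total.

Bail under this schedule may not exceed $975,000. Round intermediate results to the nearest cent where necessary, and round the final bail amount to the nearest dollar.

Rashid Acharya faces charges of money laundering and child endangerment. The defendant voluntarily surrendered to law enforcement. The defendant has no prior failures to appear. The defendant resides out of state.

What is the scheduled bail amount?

Base amounts from the schedule: money laundering $65,000; child endangerment $149,500.
Stacking rule: highest base plus 30% of each additional charge. Highest is child endangerment at $149,500. Additional: $65,000 × 30% = $19,500. Combined base = $149,500 + $19,500 = $169,000.
Voluntary surrender to law enforcement (−25%): $169,000 × 0.75 = $126,750.
Defendant has an out-of-state residence (+30%): $126,750 × 1.3 = $164,775.
$164,775 is within the $975,000 maximum.

$164,775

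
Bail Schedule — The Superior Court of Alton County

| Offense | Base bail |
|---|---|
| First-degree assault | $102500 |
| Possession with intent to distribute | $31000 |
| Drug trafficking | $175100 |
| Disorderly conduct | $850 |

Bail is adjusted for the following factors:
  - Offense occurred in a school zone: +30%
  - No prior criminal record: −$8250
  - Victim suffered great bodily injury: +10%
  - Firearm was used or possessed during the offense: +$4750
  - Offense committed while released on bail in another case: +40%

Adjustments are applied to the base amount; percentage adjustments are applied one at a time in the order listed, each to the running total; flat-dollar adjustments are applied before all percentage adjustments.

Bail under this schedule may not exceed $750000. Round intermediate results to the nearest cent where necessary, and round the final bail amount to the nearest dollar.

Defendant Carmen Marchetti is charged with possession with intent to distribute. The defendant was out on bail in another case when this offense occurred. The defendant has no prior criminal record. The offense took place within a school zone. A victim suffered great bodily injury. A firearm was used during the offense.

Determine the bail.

Base amounts from the schedule: possession with intent to distribute $31000.
Single charge. Combined base = $31000.
No prior criminal record (−$8250 flat): $31000 − $8250 = $22750.
Firearm was used or possessed during the offense (+$4750 flat): $22750 + $4750 = $27500.
Offense occurred in a school zone (+30%): $27500 × 1.3 = $35750.
Victim suffered great bodily injury (+10%): $35750 × 1.1 = $39325.
Offense committed while released on bail in another case (+40%): $39325 × 1.4 = $55055.
$55055 is within the $750000 maximum.

$55055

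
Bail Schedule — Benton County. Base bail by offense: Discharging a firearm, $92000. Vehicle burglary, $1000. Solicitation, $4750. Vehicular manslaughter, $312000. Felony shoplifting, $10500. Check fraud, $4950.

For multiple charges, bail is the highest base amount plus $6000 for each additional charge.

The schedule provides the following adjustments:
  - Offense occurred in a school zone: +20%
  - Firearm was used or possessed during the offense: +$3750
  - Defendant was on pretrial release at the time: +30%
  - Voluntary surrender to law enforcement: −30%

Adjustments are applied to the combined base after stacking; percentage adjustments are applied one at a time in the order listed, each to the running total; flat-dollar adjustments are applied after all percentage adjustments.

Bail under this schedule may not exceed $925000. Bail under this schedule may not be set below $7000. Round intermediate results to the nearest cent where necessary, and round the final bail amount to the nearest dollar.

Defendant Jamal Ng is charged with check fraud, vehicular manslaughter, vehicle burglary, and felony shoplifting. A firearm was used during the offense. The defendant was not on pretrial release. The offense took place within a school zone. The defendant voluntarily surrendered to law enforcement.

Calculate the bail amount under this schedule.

Base amounts from the schedule: check fraud $4950; vehicular manslaughter $312000; vehicle burglary $1000; felony shoplifting $10500.
Stacking rule: highest base plus $6000 per additional charge. Highest is vehicular manslaughter at $312000; 3 additional charges → +$18000. Combined base = $330000.
Offense occurred in a school zone (+20%): $330000 × 1.2 = $396000.
Voluntary surrender to law enforcement (−30%): $396000 × 0.7 = $277200.
Firearm was used or possessed during the offense (+$3750 flat): $277200 + $3750 = $280950.
$280950 is within the $925000 maximum.
$280950 is at or above the $7000 minimum.

$280950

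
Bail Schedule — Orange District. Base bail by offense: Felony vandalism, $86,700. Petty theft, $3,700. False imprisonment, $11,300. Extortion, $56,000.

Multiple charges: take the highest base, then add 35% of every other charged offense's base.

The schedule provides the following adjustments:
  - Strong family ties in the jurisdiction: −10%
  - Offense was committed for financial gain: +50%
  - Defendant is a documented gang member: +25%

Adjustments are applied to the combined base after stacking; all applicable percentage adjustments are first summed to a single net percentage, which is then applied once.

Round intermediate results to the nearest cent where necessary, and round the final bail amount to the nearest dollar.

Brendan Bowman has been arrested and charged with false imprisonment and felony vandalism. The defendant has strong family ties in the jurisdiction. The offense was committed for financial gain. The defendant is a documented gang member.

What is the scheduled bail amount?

$149,581

Base amounts from the schedule: false imprisonment $11,300; felony vandalism $86,700.
Stacking rule: highest base plus 35% of each additional charge. Highest is felony vandalism at $86,700. Additional: $11,300 × 35% = $3,955. Combined base = $86,700 + $3,955 = $90,655.
Net percentage adjustment: −10% +50% +25% = +65%. $90,655 × 1.65 = $149,580.75.
Rounded to the nearest dollar: $149,581.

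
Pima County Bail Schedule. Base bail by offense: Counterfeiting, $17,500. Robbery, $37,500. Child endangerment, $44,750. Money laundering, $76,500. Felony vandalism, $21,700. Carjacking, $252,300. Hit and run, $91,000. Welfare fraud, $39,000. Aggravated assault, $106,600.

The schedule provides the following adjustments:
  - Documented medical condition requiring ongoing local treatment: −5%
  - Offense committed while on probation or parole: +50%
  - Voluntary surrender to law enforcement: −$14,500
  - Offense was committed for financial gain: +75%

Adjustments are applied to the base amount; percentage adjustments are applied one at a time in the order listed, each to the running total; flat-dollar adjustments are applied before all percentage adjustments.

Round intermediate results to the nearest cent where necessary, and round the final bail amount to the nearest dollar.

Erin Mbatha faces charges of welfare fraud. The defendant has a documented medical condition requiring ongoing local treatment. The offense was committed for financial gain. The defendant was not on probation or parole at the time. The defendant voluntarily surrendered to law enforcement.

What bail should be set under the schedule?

$40,731

Base amounts from the schedule: welfare fraud $39,000.
Single charge. Combined base = $39,000.
Voluntary surrender to law enforcement (−$14,500 flat): $39,000 − $14,500 = $24,500.
Documented medical condition requiring ongoing local treatment (−5%): $24,500 × 0.95 = $23,275.
Offense was committed for financial gain (+75%): $23,275 × 1.75 = $40,731.25.
Rounded to the nearest dollar: $40,731.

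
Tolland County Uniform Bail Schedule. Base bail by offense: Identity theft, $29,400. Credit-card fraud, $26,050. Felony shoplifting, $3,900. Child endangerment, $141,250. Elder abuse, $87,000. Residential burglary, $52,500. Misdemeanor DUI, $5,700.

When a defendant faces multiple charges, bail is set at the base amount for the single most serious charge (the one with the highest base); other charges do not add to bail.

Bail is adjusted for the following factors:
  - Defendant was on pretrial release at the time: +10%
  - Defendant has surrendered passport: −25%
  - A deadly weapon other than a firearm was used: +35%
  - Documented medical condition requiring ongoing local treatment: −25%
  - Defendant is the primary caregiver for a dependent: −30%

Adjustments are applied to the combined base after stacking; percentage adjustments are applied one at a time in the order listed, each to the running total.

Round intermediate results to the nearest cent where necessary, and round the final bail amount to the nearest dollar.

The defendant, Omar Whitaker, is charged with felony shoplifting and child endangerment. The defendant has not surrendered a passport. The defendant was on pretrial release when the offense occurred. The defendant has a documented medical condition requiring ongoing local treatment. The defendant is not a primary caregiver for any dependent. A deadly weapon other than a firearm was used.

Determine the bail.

Base amounts from the schedule: felony shoplifting $3,900; child endangerment $141,250.
Stacking rule: use the highest base only. Highest is child endangerment at $141,250. Combined base = $141,250.
Defendant was on pretrial release at the time (+10%): $141,250 × 1.1 = $155,375.
A deadly weapon other than a firearm was used (+35%): $155,375 × 1.35 = $209,756.25.
Documented medical condition requiring ongoing local treatment (−25%): $209,756.25 × 0.75 = $157,317.19.
Rounded to the nearest dollar: $157,317.

$157,317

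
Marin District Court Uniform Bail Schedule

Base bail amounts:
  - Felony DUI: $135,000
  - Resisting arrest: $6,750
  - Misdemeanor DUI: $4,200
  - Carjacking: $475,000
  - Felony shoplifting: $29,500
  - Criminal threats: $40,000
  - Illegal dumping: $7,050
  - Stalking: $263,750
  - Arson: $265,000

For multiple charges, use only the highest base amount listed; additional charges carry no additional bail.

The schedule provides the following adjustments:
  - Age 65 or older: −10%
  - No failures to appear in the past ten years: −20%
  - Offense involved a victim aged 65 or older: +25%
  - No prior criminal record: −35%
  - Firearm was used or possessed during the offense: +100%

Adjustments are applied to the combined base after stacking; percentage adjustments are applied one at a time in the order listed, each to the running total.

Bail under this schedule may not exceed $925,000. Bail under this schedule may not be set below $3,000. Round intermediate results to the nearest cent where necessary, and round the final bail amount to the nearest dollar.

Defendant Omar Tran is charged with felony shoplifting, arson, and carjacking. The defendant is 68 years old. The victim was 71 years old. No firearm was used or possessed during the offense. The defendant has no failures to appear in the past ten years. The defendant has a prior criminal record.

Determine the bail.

$427,500

Base amounts from the schedule: felony shoplifting $29,500; arson $265,000; carjacking $475,000.
Stacking rule: use the highest base only. Highest is carjacking at $475,000. Combined base = $475,000.
Age 65 or older (−10%): $475,000 × 0.9 = $427,500.
No failures to appear in the past ten years (−20%): $427,500 × 0.8 = $342,000.
Offense involved a victim aged 65 or older (+25%): $342,000 × 1.25 = $427,500.
$427,500 is within the $925,000 maximum.
$427,500 is at or above the $3,000 minimum.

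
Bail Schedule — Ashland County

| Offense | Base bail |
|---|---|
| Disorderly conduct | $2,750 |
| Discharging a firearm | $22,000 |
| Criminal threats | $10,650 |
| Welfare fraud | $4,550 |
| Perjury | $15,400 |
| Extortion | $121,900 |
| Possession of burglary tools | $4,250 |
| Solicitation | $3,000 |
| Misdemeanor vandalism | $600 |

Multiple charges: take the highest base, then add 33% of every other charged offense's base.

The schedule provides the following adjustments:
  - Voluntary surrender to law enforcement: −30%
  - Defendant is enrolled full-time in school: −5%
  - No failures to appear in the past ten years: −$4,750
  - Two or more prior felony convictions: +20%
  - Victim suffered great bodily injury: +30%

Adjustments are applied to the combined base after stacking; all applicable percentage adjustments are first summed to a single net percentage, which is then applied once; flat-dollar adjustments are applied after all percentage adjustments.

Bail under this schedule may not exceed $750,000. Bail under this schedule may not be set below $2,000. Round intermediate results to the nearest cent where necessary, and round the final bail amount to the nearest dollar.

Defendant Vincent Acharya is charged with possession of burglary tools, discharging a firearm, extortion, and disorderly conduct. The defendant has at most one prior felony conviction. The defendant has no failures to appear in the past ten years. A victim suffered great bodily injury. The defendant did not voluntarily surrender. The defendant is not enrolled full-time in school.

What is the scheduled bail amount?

Base amounts from the schedule: possession of burglary tools $4,250; discharging a firearm $22,000; extortion $121,900; disorderly conduct $2,750.
Stacking rule: highest base plus 33% of each additional charge. Highest is extortion at $121,900. Additional: $4,250 × 33% = $1,402.50; $22,000 × 33% = $7,260; $2,750 × 33% = $907.50. Combined base = $121,900 + $9,570 = $131,470.
Victim suffered great bodily injury (+30%): $131,470 × 1.3 = $170,911.
No failures to appear in the past ten years (−$4,750 flat): $170,911 − $4,750 = $166,161.
$166,161 is within the $750,000 maximum.
$166,161 is at or above the $2,000 minimum.

$166,161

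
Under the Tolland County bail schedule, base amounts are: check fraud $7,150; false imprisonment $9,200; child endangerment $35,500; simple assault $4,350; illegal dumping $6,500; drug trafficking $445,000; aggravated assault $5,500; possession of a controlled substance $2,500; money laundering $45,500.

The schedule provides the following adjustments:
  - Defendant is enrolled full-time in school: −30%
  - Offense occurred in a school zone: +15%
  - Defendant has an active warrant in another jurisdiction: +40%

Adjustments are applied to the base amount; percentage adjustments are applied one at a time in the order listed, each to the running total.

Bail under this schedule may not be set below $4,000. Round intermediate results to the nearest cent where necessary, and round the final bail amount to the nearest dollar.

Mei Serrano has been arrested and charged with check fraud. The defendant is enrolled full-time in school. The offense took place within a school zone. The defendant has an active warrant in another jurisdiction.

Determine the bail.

Base amounts from the schedule: check fraud $7,150.
Single charge. Combined base = $7,150.
Defendant is enrolled full-time in school (−30%): $7,150 × 0.7 = $5,005.
Offense occurred in a school zone (+15%): $5,005 × 1.15 = $5,755.75.
Defendant has an active warrant in another jurisdiction (+40%): $5,755.75 × 1.4 = $8,058.05.
$8,058.05 is at or above the $4,000 minimum.
Rounded to the nearest dollar: $8,058.

$8,058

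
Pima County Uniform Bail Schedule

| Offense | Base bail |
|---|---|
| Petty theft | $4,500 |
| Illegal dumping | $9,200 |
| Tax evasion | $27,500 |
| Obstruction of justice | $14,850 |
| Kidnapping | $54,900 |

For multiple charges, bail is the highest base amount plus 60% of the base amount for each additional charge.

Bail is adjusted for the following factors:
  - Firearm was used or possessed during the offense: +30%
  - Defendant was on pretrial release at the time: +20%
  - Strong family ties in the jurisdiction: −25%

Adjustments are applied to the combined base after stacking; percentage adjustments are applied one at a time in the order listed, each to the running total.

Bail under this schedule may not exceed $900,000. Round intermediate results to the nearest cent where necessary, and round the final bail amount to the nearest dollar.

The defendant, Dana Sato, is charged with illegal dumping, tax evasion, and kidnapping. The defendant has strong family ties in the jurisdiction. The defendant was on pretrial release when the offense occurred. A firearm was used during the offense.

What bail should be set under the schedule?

$89,996

Base amounts from the schedule: illegal dumping $9,200; tax evasion $27,500; kidnapping $54,900.
Stacking rule: highest base plus 60% of each additional charge. Highest is kidnapping at $54,900. Additional: $9,200 × 60% = $5,520; $27,500 × 60% = $16,500. Combined base = $54,900 + $22,020 = $76,920.
Firearm was used or possessed during the offense (+30%): $76,920 × 1.3 = $99,996.
Defendant was on pretrial release at the time (+20%): $99,996 × 1.2 = $119,995.20.
Strong family ties in the jurisdiction (−25%): $119,995.20 × 0.75 = $89,996.40.
$89,996.40 is within the $900,000 maximum.
Rounded to the nearest dollar: $89,996.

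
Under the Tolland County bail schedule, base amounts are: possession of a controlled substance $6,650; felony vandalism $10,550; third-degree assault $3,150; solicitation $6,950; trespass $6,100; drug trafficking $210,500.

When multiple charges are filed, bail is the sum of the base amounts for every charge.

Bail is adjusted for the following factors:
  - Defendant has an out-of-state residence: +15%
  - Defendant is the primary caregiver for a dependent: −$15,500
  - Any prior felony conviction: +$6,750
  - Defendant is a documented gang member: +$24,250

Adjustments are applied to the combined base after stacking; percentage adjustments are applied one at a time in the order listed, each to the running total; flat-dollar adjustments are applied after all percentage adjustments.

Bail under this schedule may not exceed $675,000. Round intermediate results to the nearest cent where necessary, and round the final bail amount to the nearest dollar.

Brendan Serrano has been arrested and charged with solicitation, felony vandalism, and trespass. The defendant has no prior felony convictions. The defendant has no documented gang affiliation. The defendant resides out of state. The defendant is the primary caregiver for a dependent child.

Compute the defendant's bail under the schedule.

Base amounts from the schedule: solicitation $6,950; felony vandalism $10,550; trespass $6,100.
Stacking rule: sum of all bases. $6,950 + $10,550 + $6,100 = $23,600.
Defendant has an out-of-state residence (+15%): $23,600 × 1.15 = $27,140.
Defendant is the primary caregiver for a dependent (−$15,500 flat): $27,140 − $15,500 = $11,640.
$11,640 is within the $675,000 maximum.

$11,640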